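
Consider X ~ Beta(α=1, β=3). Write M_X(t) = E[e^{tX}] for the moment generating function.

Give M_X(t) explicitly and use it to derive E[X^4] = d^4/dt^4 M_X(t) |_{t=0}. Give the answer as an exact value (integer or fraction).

E[X^4] = D^4[M](0) = 1/35

M_X(t) = ₁F₁(1; 4; t)
D^4[M](t) = ₁F₁(5; 8; t)/35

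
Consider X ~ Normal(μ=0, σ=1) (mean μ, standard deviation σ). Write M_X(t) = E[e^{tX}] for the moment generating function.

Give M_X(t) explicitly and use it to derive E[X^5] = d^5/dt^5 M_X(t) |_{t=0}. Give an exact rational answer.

E[X^5] = M′′′′′(0) = 0

M_X(t) = e^(t^2/2)
M′(t) = t*e^(t^2/2)
M′′(t) = t^2*e^(t^2/2) + e^(t^2/2)
M′′′(t) = t^3*e^(t^2/2) + 3*t*e^(t^2/2)
M′′′′(t) = t^4*e^(t^2/2) + 6*t^2*e^(t^2/2) + 3*e^(t^2/2)
M′′′′′(t) = t^5*e^(t^2/2) + 10*t^3*e^(t^2/2) + 15*t*e^(t^2/2)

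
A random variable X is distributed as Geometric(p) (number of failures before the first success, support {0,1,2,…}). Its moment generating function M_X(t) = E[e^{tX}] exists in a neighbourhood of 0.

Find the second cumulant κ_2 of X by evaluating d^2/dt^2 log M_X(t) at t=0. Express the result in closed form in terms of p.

M_X(t) = p/(-(1 - p)*e^(t) + 1)
K_X(t) = log M_X(t) = log(p) - log(-(1 - p)*e^(t) + 1)
K′(t) = (-p*e^(t) + e^(t))/(p*e^(t) - e^(t) + 1)
K′′(t) = (-p*e^(t) + e^(t))/(p^2*e^(2*t) - 2*p*e^(2*t) + 2*p*e^(t) + e^(2*t) - 2*e^(t) + 1)

κ_2 = K′′(0) = (1 - p)/p^2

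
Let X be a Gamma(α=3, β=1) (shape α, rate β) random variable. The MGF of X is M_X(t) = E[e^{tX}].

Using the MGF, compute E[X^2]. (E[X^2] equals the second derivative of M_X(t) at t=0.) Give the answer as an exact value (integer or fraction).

E[X^2] = M^(2)(0) = 12

M_X(t) = (1 - t)^(-3)
M^(2)(t) = -12/(t^5 - 5*t^4 + 10*t^3 - 10*t^2 + 5*t - 1)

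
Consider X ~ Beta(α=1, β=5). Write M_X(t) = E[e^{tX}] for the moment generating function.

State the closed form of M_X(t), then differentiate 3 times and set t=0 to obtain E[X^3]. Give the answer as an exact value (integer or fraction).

E[X^3] = M′′′(0) = 1/56

M_X(t) = ₁F₁(1; 6; t)
M′(t) = ₁F₁(2; 7; t)/6
M′′(t) = ₁F₁(3; 8; t)/21
M′′′(t) = ₁F₁(4; 9; t)/56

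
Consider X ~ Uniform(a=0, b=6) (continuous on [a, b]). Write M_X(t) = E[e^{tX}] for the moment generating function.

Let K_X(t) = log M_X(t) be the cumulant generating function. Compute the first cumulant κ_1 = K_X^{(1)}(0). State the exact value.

M_X(t) = (e^(6*t) - 1)/(6*t)
K_X(t) = log M_X(t) = -log(t) + log(e^(6*t) - 1) - log(6)
K^(1)(t) = (6*t*e^(6*t) - e^(6*t) + 1)/(t*e^(6*t) - t)

κ_1 = K^(1)(0) = 3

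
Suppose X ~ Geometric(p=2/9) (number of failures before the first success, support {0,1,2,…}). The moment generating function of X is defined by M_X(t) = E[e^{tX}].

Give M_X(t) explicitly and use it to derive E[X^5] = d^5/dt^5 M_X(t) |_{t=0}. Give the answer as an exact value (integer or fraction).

E[X^5] = d^5M/dt^5 |_{t=0} = 211687/2

M_X(t) = 2/(9*(1 - 7*e^(t)/9))
dM/dt = 14*e^(t)/(49*e^(2*t) - 126*e^(t) + 81)
d^2M/dt^2 = (-98*e^(2*t) - 126*e^(t))/(343*e^(3*t) - 1323*e^(2*t) + 1701*e^(t) - 729)
d^3M/dt^3 = (686*e^(3*t) + 3528*e^(2*t) + 1134*e^(t))/(2401*e^(4*t) - 12348*e^(3*t) + 23814*e^(2*t) - 20412*e^(t) + 6561)
d^4M/dt^4 = (-4802*e^(4*t) - 67914*e^(3*t) - 87318*e^(2*t) - 10206*e^(t))/(16807*e^(5*t) - 108045*e^(4*t) + 277830*e^(3*t) - 357210*e^(2*t) + 229635*e^(t) - 59049)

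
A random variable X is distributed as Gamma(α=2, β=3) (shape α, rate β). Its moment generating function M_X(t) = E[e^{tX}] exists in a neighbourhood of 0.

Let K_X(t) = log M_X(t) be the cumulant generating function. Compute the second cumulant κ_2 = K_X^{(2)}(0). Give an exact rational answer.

M_X(t) = 9/(3 - t)^2
K_X(t) = log M_X(t) = -2*log(3 - t) + 2*log(3)
D^2[K](t) = 2/(t^2 - 6*t + 9)

κ_2 = D^2[K](0) = 2/9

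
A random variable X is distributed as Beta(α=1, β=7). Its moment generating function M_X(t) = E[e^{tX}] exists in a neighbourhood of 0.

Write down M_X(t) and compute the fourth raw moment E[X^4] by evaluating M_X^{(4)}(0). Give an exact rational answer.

M_X(t) = ₁F₁(1; 8; t)
D^4[M](t) = ₁F₁(5; 12; t)/330

E[X^4] = D^4[M](0) = 1/330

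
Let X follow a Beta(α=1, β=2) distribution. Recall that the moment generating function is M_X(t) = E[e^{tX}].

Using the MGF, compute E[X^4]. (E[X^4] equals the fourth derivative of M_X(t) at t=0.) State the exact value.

M_X(t) = ₁F₁(1; 3; t)
M^(4)(t) = ₁F₁(5; 7; t)/15

E[X^4] = M^(4)(0) = 1/15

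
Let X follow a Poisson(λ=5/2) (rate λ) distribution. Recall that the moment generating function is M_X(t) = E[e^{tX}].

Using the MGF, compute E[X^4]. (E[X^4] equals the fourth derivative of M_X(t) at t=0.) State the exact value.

E[X^4] = d^4M/dt^4 |_{t=0} = 2865/16

M_X(t) = e^(5*e^(t)/2 - 5/2)
dM/dt = 5*e^(-5/2)*e^(t)*e^(5*e^(t)/2)/2
d^2M/dt^2 = (25*e^(2*t)*e^(5*e^(t)/2) + 10*e^(t)*e^(5*e^(t)/2))*e^(-5/2)/4
d^3M/dt^3 = (125*e^(3*t)*e^(5*e^(t)/2) + 150*e^(2*t)*e^(5*e^(t)/2) + 20*e^(t)*e^(5*e^(t)/2))*e^(-5/2)/8
d^4M/dt^4 = (625*e^(4*t)*e^(5*e^(t)/2) + 1500*e^(3*t)*e^(5*e^(t)/2) + 700*e^(2*t)*e^(5*e^(t)/2) + 40*e^(t)*e^(5*e^(t)/2))*e^(-5/2)/16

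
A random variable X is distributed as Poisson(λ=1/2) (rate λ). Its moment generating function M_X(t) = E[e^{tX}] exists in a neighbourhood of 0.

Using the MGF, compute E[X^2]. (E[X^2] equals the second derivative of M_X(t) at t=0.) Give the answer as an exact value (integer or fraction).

E[X^2] = D^2[M](0) = 3/4

M_X(t) = e^(e^(t)/2 - 1/2)
D^2[M](t) = (e^(2*t)*e^(e^(t)/2) + 2*e^(t)*e^(e^(t)/2))*e^(-1/2)/4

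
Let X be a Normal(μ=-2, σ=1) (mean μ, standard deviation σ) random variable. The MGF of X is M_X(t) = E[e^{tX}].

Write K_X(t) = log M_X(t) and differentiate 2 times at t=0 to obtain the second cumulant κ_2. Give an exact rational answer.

κ_2 = d^2K/dt^2 |_{t=0} = 1

M_X(t) = e^(t^2/2 - 2*t)
K_X(t) = log M_X(t) = t^2/2 - 2*t
dK/dt = t - 2
d^2K/dt^2 = 1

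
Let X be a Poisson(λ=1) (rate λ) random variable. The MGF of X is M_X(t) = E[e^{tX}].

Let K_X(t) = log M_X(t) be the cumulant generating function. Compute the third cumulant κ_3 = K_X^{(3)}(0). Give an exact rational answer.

M_X(t) = e^(e^(t) - 1)
K_X(t) = log M_X(t) = e^(t) - 1
K^(3)(t) = e^(t)

κ_3 = K^(3)(0) = 1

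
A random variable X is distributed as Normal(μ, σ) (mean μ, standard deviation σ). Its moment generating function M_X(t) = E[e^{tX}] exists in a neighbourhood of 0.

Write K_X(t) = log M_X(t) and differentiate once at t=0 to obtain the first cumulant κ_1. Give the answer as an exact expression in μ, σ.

M_X(t) = e^(μ*t + σ^2*t^2/2)
K_X(t) = log M_X(t) = μ*t + σ^2*t^2/2
K^(1)(t) = μ + σ^2*t

κ_1 = K^(1)(0) = μ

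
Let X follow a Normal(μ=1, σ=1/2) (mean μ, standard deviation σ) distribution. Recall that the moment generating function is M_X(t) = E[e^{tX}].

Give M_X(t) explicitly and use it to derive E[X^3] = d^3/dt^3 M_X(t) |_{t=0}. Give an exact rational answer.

E[X^3] = M′′′(0) = 7/4

M_X(t) = e^(t^2/8 + t)
M′(t) = t*e^(t)*e^(t^2/8)/4 + e^(t)*e^(t^2/8)
M′′(t) = t^2*e^(t)*e^(t^2/8)/16 + t*e^(t)*e^(t^2/8)/2 + 5*e^(t)*e^(t^2/8)/4
M′′′(t) = t^3*e^(t)*e^(t^2/8)/64 + 3*t^2*e^(t)*e^(t^2/8)/16 + 15*t*e^(t)*e^(t^2/8)/16 + 7*e^(t)*e^(t^2/8)/4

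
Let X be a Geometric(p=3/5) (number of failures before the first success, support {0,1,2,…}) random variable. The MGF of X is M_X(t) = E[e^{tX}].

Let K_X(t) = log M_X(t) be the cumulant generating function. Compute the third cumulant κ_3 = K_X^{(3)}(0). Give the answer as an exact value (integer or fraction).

κ_3 = D^3[K](0) = 70/27

M_X(t) = 3/(5*(1 - 2*e^(t)/5))
K_X(t) = log M_X(t) = -log(1 - 2*e^(t)/5) - log(5) + log(3)
D^3[K](t) = (-20*e^(2*t) - 50*e^(t))/(8*e^(3*t) - 60*e^(2*t) + 150*e^(t) - 125)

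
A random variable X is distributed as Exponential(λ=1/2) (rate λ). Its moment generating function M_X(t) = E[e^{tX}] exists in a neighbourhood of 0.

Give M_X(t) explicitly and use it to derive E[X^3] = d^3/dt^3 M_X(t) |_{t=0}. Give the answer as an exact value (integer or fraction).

M_X(t) = 1/(2*(1/2 - t))
dM/dt = 2/(4*t^2 - 4*t + 1)
d^2M/dt^2 = -8/(8*t^3 - 12*t^2 + 6*t - 1)
d^3M/dt^3 = 48/(16*t^4 - 32*t^3 + 24*t^2 - 8*t + 1)

E[X^3] = d^3M/dt^3 |_{t=0} = 48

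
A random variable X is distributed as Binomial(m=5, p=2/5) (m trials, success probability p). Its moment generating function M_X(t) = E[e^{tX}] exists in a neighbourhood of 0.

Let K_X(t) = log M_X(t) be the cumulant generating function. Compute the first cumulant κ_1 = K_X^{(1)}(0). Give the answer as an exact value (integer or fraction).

κ_1 = K′(0) = 2

M_X(t) = (2*e^(t)/5 + 3/5)^5
K_X(t) = log M_X(t) = 5*log(2*e^(t)/5 + 3/5)
K′(t) = 10*e^(t)/(2*e^(t) + 3)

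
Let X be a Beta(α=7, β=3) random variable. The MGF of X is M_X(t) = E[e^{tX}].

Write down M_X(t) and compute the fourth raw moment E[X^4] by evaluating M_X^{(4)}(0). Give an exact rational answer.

M_X(t) = ₁F₁(7; 10; t)
M^(4)(t) = 42*₁F₁(11; 14; t)/143

E[X^4] = M^(4)(0) = 42/143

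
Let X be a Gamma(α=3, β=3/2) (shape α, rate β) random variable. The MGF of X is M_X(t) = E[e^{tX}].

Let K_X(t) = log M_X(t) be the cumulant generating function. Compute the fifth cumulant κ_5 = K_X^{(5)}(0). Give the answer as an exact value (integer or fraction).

M_X(t) = 27/(8*(3/2 - t)^3)
K_X(t) = log M_X(t) = -3*log(3/2 - t) - 3*log(2) + 3*log(3)
K^(5)(t) = -2304/(32*t^5 - 240*t^4 + 720*t^3 - 1080*t^2 + 810*t - 243)

κ_5 = K^(5)(0) = 256/27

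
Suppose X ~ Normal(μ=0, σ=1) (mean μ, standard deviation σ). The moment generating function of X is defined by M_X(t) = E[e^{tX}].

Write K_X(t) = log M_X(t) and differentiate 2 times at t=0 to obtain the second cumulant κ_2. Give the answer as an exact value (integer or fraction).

κ_2 = D^2[K](0) = 1

M_X(t) = e^(t^2/2)
K_X(t) = log M_X(t) = t^2/2
D^2[K](t) = 1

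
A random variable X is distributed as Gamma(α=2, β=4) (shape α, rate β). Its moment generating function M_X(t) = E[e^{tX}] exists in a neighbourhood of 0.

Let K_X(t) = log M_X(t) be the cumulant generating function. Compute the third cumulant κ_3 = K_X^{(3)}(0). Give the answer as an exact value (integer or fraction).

κ_3 = D^3[K](0) = 1/16

M_X(t) = 16/(4 - t)^2
K_X(t) = log M_X(t) = -2*log(4 - t) + 4*log(2)
D^3[K](t) = -4/(t^3 - 12*t^2 + 48*t - 64)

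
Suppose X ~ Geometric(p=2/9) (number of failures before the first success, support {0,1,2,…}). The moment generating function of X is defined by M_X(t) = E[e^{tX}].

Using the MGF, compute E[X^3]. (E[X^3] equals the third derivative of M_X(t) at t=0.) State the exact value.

M_X(t) = 2/(9*(1 - 7*e^(t)/9))
D^3[M](t) = (686*e^(3*t) + 3528*e^(2*t) + 1134*e^(t))/(2401*e^(4*t) - 12348*e^(3*t) + 23814*e^(2*t) - 20412*e^(t) + 6561)

E[X^3] = D^3[M](0) = 1337/4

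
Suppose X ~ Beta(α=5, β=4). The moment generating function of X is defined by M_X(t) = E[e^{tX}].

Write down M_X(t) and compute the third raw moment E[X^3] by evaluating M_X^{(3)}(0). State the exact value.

M_X(t) = ₁F₁(5; 9; t)
M^(3)(t) = 7*₁F₁(8; 12; t)/33

E[X^3] = M^(3)(0) = 7/33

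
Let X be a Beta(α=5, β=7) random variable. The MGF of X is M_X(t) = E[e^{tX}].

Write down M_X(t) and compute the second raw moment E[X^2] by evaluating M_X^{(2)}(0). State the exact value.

E[X^2] = D^2[M](0) = 5/26

M_X(t) = ₁F₁(5; 12; t)
D^2[M](t) = 5*₁F₁(7; 14; t)/26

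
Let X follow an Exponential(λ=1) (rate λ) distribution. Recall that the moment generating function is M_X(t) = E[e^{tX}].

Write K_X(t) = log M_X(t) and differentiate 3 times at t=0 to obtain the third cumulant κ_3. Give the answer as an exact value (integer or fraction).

M_X(t) = 1/(1 - t)
K_X(t) = log M_X(t) = -log(1 - t)
dK/dt = -1/(t - 1)
d^2K/dt^2 = 1/(t^2 - 2*t + 1)
d^3K/dt^3 = -2/(t^3 - 3*t^2 + 3*t - 1)

κ_3 = d^3K/dt^3 |_{t=0} = 2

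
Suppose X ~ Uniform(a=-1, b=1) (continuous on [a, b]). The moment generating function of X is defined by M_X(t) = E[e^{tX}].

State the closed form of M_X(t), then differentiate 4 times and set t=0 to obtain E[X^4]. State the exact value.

E[X^4] = d^4M/dt^4 |_{t=0} = 1/5

M_X(t) = (e^(t) - e^(-t))/(2*t)
dM/dt = (t*e^(2*t) + t - e^(2*t) + 1)*e^(-t)/(2*t^2)
d^2M/dt^2 = (t^2*e^(2*t) - t^2 - 2*t*e^(2*t) - 2*t + 2*e^(2*t) - 2)*e^(-t)/(2*t^3)
d^3M/dt^3 = (t^3*e^(2*t) + t^3 - 3*t^2*e^(2*t) + 3*t^2 + 6*t*e^(2*t) + 6*t - 6*e^(2*t) + 6)*e^(-t)/(2*t^4)
d^4M/dt^4 = (t^4*e^(2*t) - t^4 - 4*t^3*e^(2*t) - 4*t^3 + 12*t^2*e^(2*t) - 12*t^2 - 24*t*e^(2*t) - 24*t + 24*e^(2*t) - 24)*e^(-t)/(2*t^5)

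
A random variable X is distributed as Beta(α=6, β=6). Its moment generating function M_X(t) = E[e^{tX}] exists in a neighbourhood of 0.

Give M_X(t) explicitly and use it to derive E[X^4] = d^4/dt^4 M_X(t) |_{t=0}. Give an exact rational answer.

E[X^4] = M′′′′(0) = 6/65

M_X(t) = ₁F₁(6; 12; t)
M′(t) = ₁F₁(7; 13; t)/2
M′′(t) = 7*₁F₁(8; 14; t)/26
M′′′(t) = 2*₁F₁(9; 15; t)/13
M′′′′(t) = 6*₁F₁(10; 16; t)/65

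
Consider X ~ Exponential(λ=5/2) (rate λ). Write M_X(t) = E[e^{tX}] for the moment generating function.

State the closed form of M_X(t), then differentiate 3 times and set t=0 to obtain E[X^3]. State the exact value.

E[X^3] = M^(3)(0) = 48/125

M_X(t) = 5/(2*(5/2 - t))
M^(3)(t) = 240/(16*t^4 - 160*t^3 + 600*t^2 - 1000*t + 625)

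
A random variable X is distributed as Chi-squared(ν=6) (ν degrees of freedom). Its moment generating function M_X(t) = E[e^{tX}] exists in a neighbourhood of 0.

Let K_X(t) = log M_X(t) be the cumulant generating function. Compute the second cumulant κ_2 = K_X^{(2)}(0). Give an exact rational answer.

M_X(t) = (1 - 2*t)^(-3)
K_X(t) = log M_X(t) = -3*log(1 - 2*t)
D^2[K](t) = 12/(4*t^2 - 4*t + 1)

κ_2 = D^2[K](0) = 12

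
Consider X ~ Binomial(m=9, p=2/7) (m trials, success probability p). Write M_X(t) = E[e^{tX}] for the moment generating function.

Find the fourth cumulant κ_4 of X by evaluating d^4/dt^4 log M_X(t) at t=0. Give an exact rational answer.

κ_4 = d^4K/dt^4 |_{t=0} = -990/2401

M_X(t) = (2*e^(t)/7 + 5/7)^9
K_X(t) = log M_X(t) = 9*log(2*e^(t)/7 + 5/7)
dK/dt = 18*e^(t)/(2*e^(t) + 5)
d^2K/dt^2 = 90*e^(t)/(4*e^(2*t) + 20*e^(t) + 25)
d^3K/dt^3 = (-180*e^(2*t) + 450*e^(t))/(8*e^(3*t) + 60*e^(2*t) + 150*e^(t) + 125)
d^4K/dt^4 = (360*e^(3*t) - 3600*e^(2*t) + 2250*e^(t))/(16*e^(4*t) + 160*e^(3*t) + 600*e^(2*t) + 1000*e^(t) + 625)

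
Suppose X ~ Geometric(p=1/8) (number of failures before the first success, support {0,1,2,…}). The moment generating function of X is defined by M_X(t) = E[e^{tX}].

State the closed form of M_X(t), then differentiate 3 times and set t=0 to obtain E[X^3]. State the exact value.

M_X(t) = 1/(8*(1 - 7*e^(t)/8))
dM/dt = 7*e^(t)/(49*e^(2*t) - 112*e^(t) + 64)
d^2M/dt^2 = (-49*e^(2*t) - 56*e^(t))/(343*e^(3*t) - 1176*e^(2*t) + 1344*e^(t) - 512)
d^3M/dt^3 = (343*e^(3*t) + 1568*e^(2*t) + 448*e^(t))/(2401*e^(4*t) - 10976*e^(3*t) + 18816*e^(2*t) - 14336*e^(t) + 4096)

E[X^3] = d^3M/dt^3 |_{t=0} = 2359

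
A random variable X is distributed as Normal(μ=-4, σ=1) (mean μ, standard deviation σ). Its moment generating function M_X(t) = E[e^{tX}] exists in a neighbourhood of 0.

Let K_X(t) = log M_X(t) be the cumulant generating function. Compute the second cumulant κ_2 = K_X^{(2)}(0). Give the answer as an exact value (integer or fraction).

κ_2 = K′′(0) = 1

M_X(t) = e^(t^2/2 - 4*t)
K_X(t) = log M_X(t) = t^2/2 - 4*t
K′(t) = t - 4
K′′(t) = 1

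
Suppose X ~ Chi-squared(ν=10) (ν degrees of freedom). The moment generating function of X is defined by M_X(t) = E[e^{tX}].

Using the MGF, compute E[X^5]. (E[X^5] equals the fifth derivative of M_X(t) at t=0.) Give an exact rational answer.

M_X(t) = (1 - 2*t)^(-5)
D^5[M](t) = 483840/(1024*t^10 - 5120*t^9 + 11520*t^8 - 15360*t^7 + 13440*t^6 - 8064*t^5 + 3360*t^4 - 960*t^3 + 180*t^2 - 20*t + 1)

E[X^5] = D^5[M](0) = 483840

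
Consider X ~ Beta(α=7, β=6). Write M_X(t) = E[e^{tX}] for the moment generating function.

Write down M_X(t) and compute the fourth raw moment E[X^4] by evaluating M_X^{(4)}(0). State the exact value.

E[X^4] = M^(4)(0) = 3/26

M_X(t) = ₁F₁(7; 13; t)
M^(4)(t) = 3*₁F₁(11; 17; t)/26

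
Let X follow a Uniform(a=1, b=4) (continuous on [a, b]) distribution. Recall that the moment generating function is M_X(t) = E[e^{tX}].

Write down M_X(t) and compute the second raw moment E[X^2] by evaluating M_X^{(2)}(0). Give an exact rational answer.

E[X^2] = M^(2)(0) = 7

M_X(t) = (e^(4*t) - e^(t))/(3*t)
M^(2)(t) = (16*t^2*e^(4*t) - t^2*e^(t) - 8*t*e^(4*t) + 2*t*e^(t) + 2*e^(4*t) - 2*e^(t))/(3*t^3)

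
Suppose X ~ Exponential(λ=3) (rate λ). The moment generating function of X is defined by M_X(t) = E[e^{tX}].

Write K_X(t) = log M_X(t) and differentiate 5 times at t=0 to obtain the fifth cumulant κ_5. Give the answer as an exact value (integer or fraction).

M_X(t) = 3/(3 - t)
K_X(t) = log M_X(t) = -log(3 - t) + log(3)
K^(5)(t) = -24/(t^5 - 15*t^4 + 90*t^3 - 270*t^2 + 405*t - 243)

κ_5 = K^(5)(0) = 8/81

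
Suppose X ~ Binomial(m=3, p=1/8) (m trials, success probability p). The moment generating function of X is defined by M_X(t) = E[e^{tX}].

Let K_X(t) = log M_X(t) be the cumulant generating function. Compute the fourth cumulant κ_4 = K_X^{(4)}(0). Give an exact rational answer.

κ_4 = d^4K/dt^4 |_{t=0} = 231/2048

M_X(t) = (e^(t)/8 + 7/8)^3
K_X(t) = log M_X(t) = 3*log(e^(t)/8 + 7/8)
dK/dt = 3*e^(t)/(e^(t) + 7)
d^2K/dt^2 = 21*e^(t)/(e^(2*t) + 14*e^(t) + 49)
d^3K/dt^3 = (-21*e^(2*t) + 147*e^(t))/(e^(3*t) + 21*e^(2*t) + 147*e^(t) + 343)
d^4K/dt^4 = (21*e^(3*t) - 588*e^(2*t) + 1029*e^(t))/(e^(4*t) + 28*e^(3*t) + 294*e^(2*t) + 1372*e^(t) + 2401)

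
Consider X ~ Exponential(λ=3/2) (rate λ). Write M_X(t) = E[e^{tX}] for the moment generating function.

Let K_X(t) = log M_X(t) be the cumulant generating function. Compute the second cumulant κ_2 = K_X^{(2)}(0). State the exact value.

M_X(t) = 3/(2*(3/2 - t))
K_X(t) = log M_X(t) = -log(3/2 - t) - log(2) + log(3)
D^2[K](t) = 4/(4*t^2 - 12*t + 9)

κ_2 = D^2[K](0) = 4/9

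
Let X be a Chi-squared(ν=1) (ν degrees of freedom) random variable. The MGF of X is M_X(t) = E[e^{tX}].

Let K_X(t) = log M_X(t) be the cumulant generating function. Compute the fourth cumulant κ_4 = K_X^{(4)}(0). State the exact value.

M_X(t) = 1/√(1 - 2*t)
K_X(t) = log M_X(t) = -log(1 - 2*t)/2
dK/dt = -1/(2*t - 1)
d^2K/dt^2 = 2/(4*t^2 - 4*t + 1)
d^3K/dt^3 = -8/(8*t^3 - 12*t^2 + 6*t - 1)
d^4K/dt^4 = 48/(16*t^4 - 32*t^3 + 24*t^2 - 8*t + 1)

κ_4 = d^4K/dt^4 |_{t=0} = 48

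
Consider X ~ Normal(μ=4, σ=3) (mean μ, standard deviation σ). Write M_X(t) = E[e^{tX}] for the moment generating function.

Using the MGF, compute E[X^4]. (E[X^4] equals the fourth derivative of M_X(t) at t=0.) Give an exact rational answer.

M_X(t) = e^(9*t^2/2 + 4*t)
dM/dt = 9*t*e^(4*t)*e^(9*t^2/2) + 4*e^(4*t)*e^(9*t^2/2)
d^2M/dt^2 = 81*t^2*e^(4*t)*e^(9*t^2/2) + 72*t*e^(4*t)*e^(9*t^2/2) + 25*e^(4*t)*e^(9*t^2/2)
d^3M/dt^3 = 729*t^3*e^(4*t)*e^(9*t^2/2) + 972*t^2*e^(4*t)*e^(9*t^2/2) + 675*t*e^(4*t)*e^(9*t^2/2) + 172*e^(4*t)*e^(9*t^2/2)
d^4M/dt^4 = 6561*t^4*e^(4*t)*e^(9*t^2/2) + 11664*t^3*e^(4*t)*e^(9*t^2/2) + 12150*t^2*e^(4*t)*e^(9*t^2/2) + 6192*t*e^(4*t)*e^(9*t^2/2) + 1363*e^(4*t)*e^(9*t^2/2)

E[X^4] = d^4M/dt^4 |_{t=0} = 1363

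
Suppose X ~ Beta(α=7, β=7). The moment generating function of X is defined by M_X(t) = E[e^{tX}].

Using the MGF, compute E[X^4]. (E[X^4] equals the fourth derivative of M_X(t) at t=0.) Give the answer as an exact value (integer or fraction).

M_X(t) = ₁F₁(7; 14; t)
M^(4)(t) = 3*₁F₁(11; 18; t)/34

E[X^4] = M^(4)(0) = 3/34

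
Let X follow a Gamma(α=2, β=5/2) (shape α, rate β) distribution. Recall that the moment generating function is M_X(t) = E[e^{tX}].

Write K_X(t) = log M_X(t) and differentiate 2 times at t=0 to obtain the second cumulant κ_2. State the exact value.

κ_2 = K′′(0) = 8/25

M_X(t) = 25/(4*(5/2 - t)^2)
K_X(t) = log M_X(t) = -2*log(5/2 - t) - 2*log(2) + 2*log(5)
K′(t) = -4/(2*t - 5)
K′′(t) = 8/(4*t^2 - 20*t + 25)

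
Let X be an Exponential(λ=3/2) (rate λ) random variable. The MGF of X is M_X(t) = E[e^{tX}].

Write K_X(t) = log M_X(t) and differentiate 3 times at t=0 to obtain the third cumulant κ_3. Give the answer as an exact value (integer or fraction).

κ_3 = d^3K/dt^3 |_{t=0} = 16/27

M_X(t) = 3/(2*(3/2 - t))
K_X(t) = log M_X(t) = -log(3/2 - t) - log(2) + log(3)
dK/dt = -2/(2*t - 3)
d^2K/dt^2 = 4/(4*t^2 - 12*t + 9)
d^3K/dt^3 = -16/(8*t^3 - 36*t^2 + 54*t - 27)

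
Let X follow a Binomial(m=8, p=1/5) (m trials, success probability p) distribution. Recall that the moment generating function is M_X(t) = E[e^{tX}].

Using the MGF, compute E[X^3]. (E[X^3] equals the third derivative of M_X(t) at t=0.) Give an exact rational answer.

M_X(t) = (e^(t)/5 + 4/5)^8

E[X^3] = D^3[M](0) = 1376/125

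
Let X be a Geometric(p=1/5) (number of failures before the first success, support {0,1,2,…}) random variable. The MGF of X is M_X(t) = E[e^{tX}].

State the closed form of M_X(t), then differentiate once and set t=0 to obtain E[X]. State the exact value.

M_X(t) = 1/(5*(1 - 4*e^(t)/5))
dM/dt = 4*e^(t)/(16*e^(2*t) - 40*e^(t) + 25)

E[X] = dM/dt |_{t=0} = 4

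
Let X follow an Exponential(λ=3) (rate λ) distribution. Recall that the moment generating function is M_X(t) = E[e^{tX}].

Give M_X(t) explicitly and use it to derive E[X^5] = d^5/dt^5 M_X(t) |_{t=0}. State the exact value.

E[X^5] = M^(5)(0) = 40/81

M_X(t) = 3/(3 - t)
M^(5)(t) = 360/(t^6 - 18*t^5 + 135*t^4 - 540*t^3 + 1215*t^2 - 1458*t + 729)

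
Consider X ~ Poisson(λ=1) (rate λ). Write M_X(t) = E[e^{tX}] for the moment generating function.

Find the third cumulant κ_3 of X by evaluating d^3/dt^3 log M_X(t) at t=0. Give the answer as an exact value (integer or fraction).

M_X(t) = e^(e^(t) - 1)
K_X(t) = log M_X(t) = e^(t) - 1
K^(3)(t) = e^(t)

κ_3 = K^(3)(0) = 1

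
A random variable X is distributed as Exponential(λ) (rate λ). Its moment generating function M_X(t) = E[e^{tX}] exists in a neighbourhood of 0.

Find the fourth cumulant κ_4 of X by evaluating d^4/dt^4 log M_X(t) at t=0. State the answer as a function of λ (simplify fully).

M_X(t) = λ/(λ - t)
K_X(t) = log M_X(t) = log(λ) - log(λ - t)
dK/dt = -1/(-λ + t)
d^2K/dt^2 = 1/(λ^2 - 2*λ*t + t^2)
d^3K/dt^3 = -2/(-λ^3 + 3*λ^2*t - 3*λ*t^2 + t^3)
d^4K/dt^4 = 6/(λ^4 - 4*λ^3*t + 6*λ^2*t^2 - 4*λ*t^3 + t^4)

κ_4 = d^4K/dt^4 |_{t=0} = 6/λ^4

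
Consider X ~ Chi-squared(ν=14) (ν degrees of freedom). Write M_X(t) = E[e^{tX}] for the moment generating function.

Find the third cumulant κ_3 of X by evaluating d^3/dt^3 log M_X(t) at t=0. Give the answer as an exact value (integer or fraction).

κ_3 = d^3K/dt^3 |_{t=0} = 112

M_X(t) = (1 - 2*t)^(-7)
K_X(t) = log M_X(t) = -7*log(1 - 2*t)
dK/dt = -14/(2*t - 1)
d^2K/dt^2 = 28/(4*t^2 - 4*t + 1)
d^3K/dt^3 = -112/(8*t^3 - 12*t^2 + 6*t - 1)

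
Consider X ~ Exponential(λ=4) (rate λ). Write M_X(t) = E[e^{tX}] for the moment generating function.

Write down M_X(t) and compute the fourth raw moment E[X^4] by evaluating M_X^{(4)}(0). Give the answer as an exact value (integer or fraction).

M_X(t) = 4/(4 - t)
dM/dt = 4/(t^2 - 8*t + 16)
d^2M/dt^2 = -8/(t^3 - 12*t^2 + 48*t - 64)
d^3M/dt^3 = 24/(t^4 - 16*t^3 + 96*t^2 - 256*t + 256)
d^4M/dt^4 = -96/(t^5 - 20*t^4 + 160*t^3 - 640*t^2 + 1280*t - 1024)

E[X^4] = d^4M/dt^4 |_{t=0} = 3/32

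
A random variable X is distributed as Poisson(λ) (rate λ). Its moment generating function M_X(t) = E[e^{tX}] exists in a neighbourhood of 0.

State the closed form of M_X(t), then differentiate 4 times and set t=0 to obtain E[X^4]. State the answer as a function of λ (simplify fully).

E[X^4] = M^(4)(0) = λ*(λ^3 + 6*λ^2 + 7*λ + 1)

M_X(t) = e^(λ*(e^(t) - 1))
M^(4)(t) = (λ^4*e^(4*t)*e^(λ*e^(t)) + 6*λ^3*e^(3*t)*e^(λ*e^(t)) + 7*λ^2*e^(2*t)*e^(λ*e^(t)) + λ*e^(t)*e^(λ*e^(t)))*e^(-λ)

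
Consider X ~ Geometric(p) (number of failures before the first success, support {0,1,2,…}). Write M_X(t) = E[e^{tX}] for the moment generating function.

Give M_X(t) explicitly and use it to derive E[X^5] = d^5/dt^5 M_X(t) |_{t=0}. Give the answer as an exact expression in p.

M_X(t) = p/(-(1 - p)*e^(t) + 1)
M′(t) = (-p^2*e^(t) + p*e^(t))/(p^2*e^(2*t) - 2*p*e^(2*t) + 2*p*e^(t) + e^(2*t) - 2*e^(t) + 1)

E[X^5] = M′′′′′(0) = -1 + 31/p - 180/p^2 + 390/p^3 - 360/p^4 + 120/p^5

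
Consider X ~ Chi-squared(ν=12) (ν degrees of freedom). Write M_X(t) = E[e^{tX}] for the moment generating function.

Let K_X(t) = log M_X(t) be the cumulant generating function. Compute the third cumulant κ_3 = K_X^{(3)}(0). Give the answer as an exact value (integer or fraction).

M_X(t) = (1 - 2*t)^(-6)
K_X(t) = log M_X(t) = -6*log(1 - 2*t)
dK/dt = -12/(2*t - 1)
d^2K/dt^2 = 24/(4*t^2 - 4*t + 1)
d^3K/dt^3 = -96/(8*t^3 - 12*t^2 + 6*t - 1)

κ_3 = d^3K/dt^3 |_{t=0} = 96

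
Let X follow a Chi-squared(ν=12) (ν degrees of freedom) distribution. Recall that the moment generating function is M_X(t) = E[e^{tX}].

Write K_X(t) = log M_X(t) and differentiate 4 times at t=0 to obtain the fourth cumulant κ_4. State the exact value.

M_X(t) = (1 - 2*t)^(-6)
K_X(t) = log M_X(t) = -6*log(1 - 2*t)
K′(t) = -12/(2*t - 1)
K′′(t) = 24/(4*t^2 - 4*t + 1)
K′′′(t) = -96/(8*t^3 - 12*t^2 + 6*t - 1)
K′′′′(t) = 576/(16*t^4 - 32*t^3 + 24*t^2 - 8*t + 1)

κ_4 = K′′′′(0) = 576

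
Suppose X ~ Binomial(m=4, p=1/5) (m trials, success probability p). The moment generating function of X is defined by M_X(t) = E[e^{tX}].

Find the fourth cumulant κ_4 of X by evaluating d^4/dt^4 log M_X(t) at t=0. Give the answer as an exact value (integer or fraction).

κ_4 = D^4[K](0) = 16/625

M_X(t) = (e^(t)/5 + 4/5)^4
K_X(t) = log M_X(t) = 4*log(e^(t)/5 + 4/5)
D^4[K](t) = (16*e^(3*t) - 256*e^(2*t) + 256*e^(t))/(e^(4*t) + 16*e^(3*t) + 96*e^(2*t) + 256*e^(t) + 256)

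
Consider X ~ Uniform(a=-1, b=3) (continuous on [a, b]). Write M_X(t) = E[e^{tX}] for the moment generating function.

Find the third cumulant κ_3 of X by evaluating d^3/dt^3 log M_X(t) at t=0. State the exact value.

κ_3 = D^3[K](0) = 0

M_X(t) = (e^(3*t) - e^(-t))/(4*t)
K_X(t) = log M_X(t) = -log(t) + log(e^(3*t) - e^(-t)) - 2*log(2)
D^3[K](t) = (64*t^3*e^(8*t) + 64*t^3*e^(4*t) - 2*e^(12*t) + 6*e^(8*t) - 6*e^(4*t) + 2)/(t^3*e^(12*t) - 3*t^3*e^(8*t) + 3*t^3*e^(4*t) - t^3)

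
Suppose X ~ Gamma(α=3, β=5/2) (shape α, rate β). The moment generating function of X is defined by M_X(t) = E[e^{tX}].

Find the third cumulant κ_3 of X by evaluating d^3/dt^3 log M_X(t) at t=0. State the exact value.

M_X(t) = 125/(8*(5/2 - t)^3)
K_X(t) = log M_X(t) = -3*log(5/2 - t) - 3*log(2) + 3*log(5)
K′(t) = -6/(2*t - 5)
K′′(t) = 12/(4*t^2 - 20*t + 25)
K′′′(t) = -48/(8*t^3 - 60*t^2 + 150*t - 125)

κ_3 = K′′′(0) = 48/125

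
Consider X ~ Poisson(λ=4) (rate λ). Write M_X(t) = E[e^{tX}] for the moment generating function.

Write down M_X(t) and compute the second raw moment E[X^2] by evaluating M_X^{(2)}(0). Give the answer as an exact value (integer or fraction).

M_X(t) = e^(4*e^(t) - 4)
dM/dt = 4*e^(-4)*e^(t)*e^(4*e^(t))
d^2M/dt^2 = (16*e^(2*t)*e^(4*e^(t)) + 4*e^(t)*e^(4*e^(t)))*e^(-4)

E[X^2] = d^2M/dt^2 |_{t=0} = 20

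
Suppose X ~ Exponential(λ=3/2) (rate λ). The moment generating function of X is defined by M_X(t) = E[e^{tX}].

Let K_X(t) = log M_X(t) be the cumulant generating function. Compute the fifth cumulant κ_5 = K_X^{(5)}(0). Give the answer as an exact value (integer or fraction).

M_X(t) = 3/(2*(3/2 - t))
K_X(t) = log M_X(t) = -log(3/2 - t) - log(2) + log(3)
dK/dt = -2/(2*t - 3)
d^2K/dt^2 = 4/(4*t^2 - 12*t + 9)
d^3K/dt^3 = -16/(8*t^3 - 36*t^2 + 54*t - 27)
d^4K/dt^4 = 96/(16*t^4 - 96*t^3 + 216*t^2 - 216*t + 81)
d^5K/dt^5 = -768/(32*t^5 - 240*t^4 + 720*t^3 - 1080*t^2 + 810*t - 243)

κ_5 = d^5K/dt^5 |_{t=0} = 256/81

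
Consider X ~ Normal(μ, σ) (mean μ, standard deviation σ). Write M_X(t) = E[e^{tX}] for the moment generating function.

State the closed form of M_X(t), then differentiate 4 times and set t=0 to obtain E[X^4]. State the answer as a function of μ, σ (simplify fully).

M_X(t) = e^(μ*t + σ^2*t^2/2)
dM/dt = μ*e^(μ*t)*e^(σ^2*t^2/2) + σ^2*t*e^(μ*t)*e^(σ^2*t^2/2)
d^2M/dt^2 = μ^2*e^(μ*t)*e^(σ^2*t^2/2) + 2*μ*σ^2*t*e^(μ*t)*e^(σ^2*t^2/2) + σ^4*t^2*e^(μ*t)*e^(σ^2*t^2/2) + σ^2*e^(μ*t)*e^(σ^2*t^2/2)

E[X^4] = d^4M/dt^4 |_{t=0} = μ^4 + 6*μ^2*σ^2 + 3*σ^4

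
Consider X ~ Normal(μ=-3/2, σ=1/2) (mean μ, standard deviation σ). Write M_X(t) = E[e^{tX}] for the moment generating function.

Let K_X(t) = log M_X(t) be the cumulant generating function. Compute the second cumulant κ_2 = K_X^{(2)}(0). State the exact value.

M_X(t) = e^(t^2/8 - 3*t/2)
K_X(t) = log M_X(t) = t^2/8 - 3*t/2
D^2[K](t) = 1/4

κ_2 = D^2[K](0) = 1/4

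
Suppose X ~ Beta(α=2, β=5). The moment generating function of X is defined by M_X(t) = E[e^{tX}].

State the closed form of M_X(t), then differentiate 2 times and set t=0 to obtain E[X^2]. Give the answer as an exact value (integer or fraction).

M_X(t) = ₁F₁(2; 7; t)
M′(t) = 2*₁F₁(3; 8; t)/7
M′′(t) = 3*₁F₁(4; 9; t)/28

E[X^2] = M′′(0) = 3/28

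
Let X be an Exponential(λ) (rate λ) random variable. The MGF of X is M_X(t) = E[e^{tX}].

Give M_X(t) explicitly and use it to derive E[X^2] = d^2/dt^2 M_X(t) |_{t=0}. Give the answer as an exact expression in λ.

E[X^2] = M^(2)(0) = 2/λ^2

M_X(t) = λ/(λ - t)
M^(2)(t) = -2*λ/(-λ^3 + 3*λ^2*t - 3*λ*t^2 + t^3)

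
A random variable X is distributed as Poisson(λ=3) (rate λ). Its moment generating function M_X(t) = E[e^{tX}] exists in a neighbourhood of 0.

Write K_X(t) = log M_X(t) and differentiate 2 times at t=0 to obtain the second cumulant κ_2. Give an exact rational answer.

κ_2 = D^2[K](0) = 3

M_X(t) = e^(3*e^(t) - 3)
K_X(t) = log M_X(t) = 3*e^(t) - 3
D^2[K](t) = 3*e^(t)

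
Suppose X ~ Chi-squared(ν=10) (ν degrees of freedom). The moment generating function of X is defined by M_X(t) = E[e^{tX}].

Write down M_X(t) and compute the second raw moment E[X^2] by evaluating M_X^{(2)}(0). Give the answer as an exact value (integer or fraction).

E[X^2] = M′′(0) = 120

M_X(t) = (1 - 2*t)^(-5)
M′(t) = 10/(64*t^6 - 192*t^5 + 240*t^4 - 160*t^3 + 60*t^2 - 12*t + 1)
M′′(t) = -120/(128*t^7 - 448*t^6 + 672*t^5 - 560*t^4 + 280*t^3 - 84*t^2 + 14*t - 1)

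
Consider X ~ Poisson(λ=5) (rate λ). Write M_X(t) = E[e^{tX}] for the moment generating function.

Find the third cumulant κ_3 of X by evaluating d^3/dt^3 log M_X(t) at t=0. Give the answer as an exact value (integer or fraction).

κ_3 = D^3[K](0) = 5

M_X(t) = e^(5*e^(t) - 5)
K_X(t) = log M_X(t) = 5*e^(t) - 5
D^3[K](t) = 5*e^(t)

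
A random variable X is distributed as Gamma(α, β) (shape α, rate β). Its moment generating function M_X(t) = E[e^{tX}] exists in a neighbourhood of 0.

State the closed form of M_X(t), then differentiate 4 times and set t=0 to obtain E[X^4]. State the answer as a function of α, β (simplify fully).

M_X(t) = (β/(β - t))^α
dM/dt = -α*β^α*(1/(β - t))^α/(-β + t)
d^2M/dt^2 = (α^2*β^α*(1/(β - t))^α + α*β^α*(1/(β - t))^α)/(β^2 - 2*β*t + t^2)
d^3M/dt^3 = (-α^3*β^α*(1/(β - t))^α - 3*α^2*β^α*(1/(β - t))^α - 2*α*β^α*(1/(β - t))^α)/(-β^3 + 3*β^2*t - 3*β*t^2 + t^3)
d^4M/dt^4 = (α^4*β^α*(1/(β - t))^α + 6*α^3*β^α*(1/(β - t))^α + 11*α^2*β^α*(1/(β - t))^α + 6*α*β^α*(1/(β - t))^α)/(β^4 - 4*β^3*t + 6*β^2*t^2 - 4*β*t^3 + t^4)

E[X^4] = d^4M/dt^4 |_{t=0} = α*(α^3 + 6*α^2 + 11*α + 6)/β^4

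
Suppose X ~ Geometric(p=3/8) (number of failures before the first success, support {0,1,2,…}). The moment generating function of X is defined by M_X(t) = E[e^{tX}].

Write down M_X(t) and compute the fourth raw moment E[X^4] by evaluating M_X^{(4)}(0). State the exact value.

E[X^4] = D^4[M](0) = 10595/27

M_X(t) = 3/(8*(1 - 5*e^(t)/8))
D^4[M](t) = (-1875*e^(4*t) - 33000*e^(3*t) - 52800*e^(2*t) - 7680*e^(t))/(3125*e^(5*t) - 25000*e^(4*t) + 80000*e^(3*t) - 128000*e^(2*t) + 102400*e^(t) - 32768)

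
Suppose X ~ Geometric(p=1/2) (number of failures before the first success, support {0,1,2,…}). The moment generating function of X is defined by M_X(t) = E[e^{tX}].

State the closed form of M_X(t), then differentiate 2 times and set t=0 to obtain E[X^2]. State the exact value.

E[X^2] = M^(2)(0) = 3

M_X(t) = 1/(2*(1 - e^(t)/2))
M^(2)(t) = (-e^(2*t) - 2*e^(t))/(e^(3*t) - 6*e^(2*t) + 12*e^(t) - 8)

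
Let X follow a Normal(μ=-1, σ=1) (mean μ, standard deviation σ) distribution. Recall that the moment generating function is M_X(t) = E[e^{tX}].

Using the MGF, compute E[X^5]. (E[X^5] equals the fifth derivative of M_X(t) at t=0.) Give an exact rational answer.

M_X(t) = e^(t^2/2 - t)
D^5[M](t) = (t^5*e^(t^2/2) - 5*t^4*e^(t^2/2) + 20*t^3*e^(t^2/2) - 40*t^2*e^(t^2/2) + 50*t*e^(t^2/2) - 26*e^(t^2/2))*e^(-t)

E[X^5] = D^5[M](0) = -26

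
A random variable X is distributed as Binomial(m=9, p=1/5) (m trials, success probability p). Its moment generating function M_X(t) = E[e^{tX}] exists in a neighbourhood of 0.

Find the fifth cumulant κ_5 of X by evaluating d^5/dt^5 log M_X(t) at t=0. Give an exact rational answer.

κ_5 = K′′′′′(0) = -2484/3125

M_X(t) = (e^(t)/5 + 4/5)^9
K_X(t) = log M_X(t) = 9*log(e^(t)/5 + 4/5)
K′(t) = 9*e^(t)/(e^(t) + 4)
K′′(t) = 36*e^(t)/(e^(2*t) + 8*e^(t) + 16)
K′′′(t) = (-36*e^(2*t) + 144*e^(t))/(e^(3*t) + 12*e^(2*t) + 48*e^(t) + 64)
K′′′′(t) = (36*e^(3*t) - 576*e^(2*t) + 576*e^(t))/(e^(4*t) + 16*e^(3*t) + 96*e^(2*t) + 256*e^(t) + 256)
K′′′′′(t) = (-36*e^(4*t) + 1584*e^(3*t) - 6336*e^(2*t) + 2304*e^(t))/(e^(5*t) + 20*e^(4*t) + 160*e^(3*t) + 640*e^(2*t) + 1280*e^(t) + 1024)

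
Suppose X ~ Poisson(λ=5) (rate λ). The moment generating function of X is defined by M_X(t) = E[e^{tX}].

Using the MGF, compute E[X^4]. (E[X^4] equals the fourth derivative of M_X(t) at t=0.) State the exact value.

E[X^4] = M^(4)(0) = 1555

M_X(t) = e^(5*e^(t) - 5)
M^(4)(t) = (625*e^(4*t)*e^(5*e^(t)) + 750*e^(3*t)*e^(5*e^(t)) + 175*e^(2*t)*e^(5*e^(t)) + 5*e^(t)*e^(5*e^(t)))*e^(-5)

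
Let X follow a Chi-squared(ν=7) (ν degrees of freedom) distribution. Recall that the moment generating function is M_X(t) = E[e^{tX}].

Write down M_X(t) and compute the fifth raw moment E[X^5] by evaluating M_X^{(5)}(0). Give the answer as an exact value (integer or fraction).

E[X^5] = d^5M/dt^5 |_{t=0} = 135135

M_X(t) = (1 - 2*t)^(-7/2)
dM/dt = 7/(16*t^4*√(1 - 2*t) - 32*t^3*√(1 - 2*t) + 24*t^2*√(1 - 2*t) - 8*t*√(1 - 2*t) + √(1 - 2*t))
d^2M/dt^2 = -63/(32*t^5*√(1 - 2*t) - 80*t^4*√(1 - 2*t) + 80*t^3*√(1 - 2*t) - 40*t^2*√(1 - 2*t) + 10*t*√(1 - 2*t) - √(1 - 2*t))
d^3M/dt^3 = 693/(64*t^6*√(1 - 2*t) - 192*t^5*√(1 - 2*t) + 240*t^4*√(1 - 2*t) - 160*t^3*√(1 - 2*t) + 60*t^2*√(1 - 2*t) - 12*t*√(1 - 2*t) + √(1 - 2*t))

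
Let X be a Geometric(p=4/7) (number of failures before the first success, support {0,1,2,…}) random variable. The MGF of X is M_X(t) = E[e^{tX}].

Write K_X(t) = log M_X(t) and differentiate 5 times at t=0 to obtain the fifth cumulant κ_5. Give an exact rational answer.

κ_5 = K′′′′′(0) = 7035/128

M_X(t) = 4/(7*(1 - 3*e^(t)/7))
K_X(t) = log M_X(t) = -log(1 - 3*e^(t)/7) - log(7) + 2*log(2)
K′(t) = -3*e^(t)/(3*e^(t) - 7)
K′′(t) = 21*e^(t)/(9*e^(2*t) - 42*e^(t) + 49)
K′′′(t) = (-63*e^(2*t) - 147*e^(t))/(27*e^(3*t) - 189*e^(2*t) + 441*e^(t) - 343)
K′′′′(t) = (189*e^(3*t) + 1764*e^(2*t) + 1029*e^(t))/(81*e^(4*t) - 756*e^(3*t) + 2646*e^(2*t) - 4116*e^(t) + 2401)
K′′′′′(t) = (-567*e^(4*t) - 14553*e^(3*t) - 33957*e^(2*t) - 7203*e^(t))/(243*e^(5*t) - 2835*e^(4*t) + 13230*e^(3*t) - 30870*e^(2*t) + 36015*e^(t) - 16807)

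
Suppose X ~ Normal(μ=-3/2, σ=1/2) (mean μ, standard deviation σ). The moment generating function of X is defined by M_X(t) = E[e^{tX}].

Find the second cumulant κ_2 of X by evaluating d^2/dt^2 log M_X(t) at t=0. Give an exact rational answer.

κ_2 = K^(2)(0) = 1/4

M_X(t) = e^(t^2/8 - 3*t/2)
K_X(t) = log M_X(t) = t^2/8 - 3*t/2
K^(2)(t) = 1/4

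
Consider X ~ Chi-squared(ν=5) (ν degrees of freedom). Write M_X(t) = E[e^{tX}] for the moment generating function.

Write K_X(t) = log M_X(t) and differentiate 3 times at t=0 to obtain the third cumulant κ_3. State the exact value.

κ_3 = D^3[K](0) = 40

M_X(t) = (1 - 2*t)^(-5/2)
K_X(t) = log M_X(t) = -5*log(1 - 2*t)/2
D^3[K](t) = -40/(8*t^3 - 12*t^2 + 6*t - 1)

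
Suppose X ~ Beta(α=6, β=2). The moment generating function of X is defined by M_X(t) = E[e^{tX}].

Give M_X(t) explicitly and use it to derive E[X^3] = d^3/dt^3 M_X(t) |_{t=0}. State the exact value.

M_X(t) = ₁F₁(6; 8; t)
M′(t) = 3*₁F₁(7; 9; t)/4
M′′(t) = 7*₁F₁(8; 10; t)/12
M′′′(t) = 7*₁F₁(9; 11; t)/15

E[X^3] = M′′′(0) = 7/15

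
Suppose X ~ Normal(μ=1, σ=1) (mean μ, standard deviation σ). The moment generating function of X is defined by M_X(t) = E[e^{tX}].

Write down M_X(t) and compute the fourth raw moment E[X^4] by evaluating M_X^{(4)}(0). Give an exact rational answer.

M_X(t) = e^(t^2/2 + t)
D^4[M](t) = t^4*e^(t)*e^(t^2/2) + 4*t^3*e^(t)*e^(t^2/2) + 12*t^2*e^(t)*e^(t^2/2) + 16*t*e^(t)*e^(t^2/2) + 10*e^(t)*e^(t^2/2)

E[X^4] = D^4[M](0) = 10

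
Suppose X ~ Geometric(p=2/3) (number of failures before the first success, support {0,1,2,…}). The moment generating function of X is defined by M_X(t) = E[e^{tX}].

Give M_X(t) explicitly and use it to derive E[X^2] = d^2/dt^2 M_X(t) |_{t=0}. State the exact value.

M_X(t) = 2/(3*(1 - e^(t)/3))
M′(t) = 2*e^(t)/(e^(2*t) - 6*e^(t) + 9)
M′′(t) = (-2*e^(2*t) - 6*e^(t))/(e^(3*t) - 9*e^(2*t) + 27*e^(t) - 27)

E[X^2] = M′′(0) = 1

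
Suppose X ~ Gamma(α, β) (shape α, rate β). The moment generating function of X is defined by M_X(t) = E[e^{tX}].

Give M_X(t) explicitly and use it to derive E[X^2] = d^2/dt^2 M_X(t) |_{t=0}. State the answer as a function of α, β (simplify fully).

M_X(t) = (β/(β - t))^α
D^2[M](t) = (α^2*β^α*(1/(β - t))^α + α*β^α*(1/(β - t))^α)/(β^2 - 2*β*t + t^2)

E[X^2] = D^2[M](0) = α*(α + 1)/β^2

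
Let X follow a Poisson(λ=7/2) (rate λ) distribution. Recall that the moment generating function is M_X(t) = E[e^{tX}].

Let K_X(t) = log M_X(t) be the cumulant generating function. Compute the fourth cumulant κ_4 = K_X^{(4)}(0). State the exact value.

κ_4 = K′′′′(0) = 7/2

M_X(t) = e^(7*e^(t)/2 - 7/2)
K_X(t) = log M_X(t) = 7*e^(t)/2 - 7/2
K′(t) = 7*e^(t)/2
K′′(t) = 7*e^(t)/2
K′′′(t) = 7*e^(t)/2
K′′′′(t) = 7*e^(t)/2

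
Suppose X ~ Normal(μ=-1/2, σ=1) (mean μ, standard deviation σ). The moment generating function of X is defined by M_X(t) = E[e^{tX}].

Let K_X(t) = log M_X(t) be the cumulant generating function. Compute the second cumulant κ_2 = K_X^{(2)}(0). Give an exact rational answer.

κ_2 = K′′(0) = 1

M_X(t) = e^(t^2/2 - t/2)
K_X(t) = log M_X(t) = t^2/2 - t/2
K′(t) = t - 1/2
K′′(t) = 1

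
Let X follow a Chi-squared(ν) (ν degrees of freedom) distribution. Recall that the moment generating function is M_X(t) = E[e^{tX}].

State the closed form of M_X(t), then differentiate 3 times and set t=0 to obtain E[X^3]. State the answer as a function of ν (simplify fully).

E[X^3] = M′′′(0) = ν*(ν^2 + 6*ν + 8)

M_X(t) = (1 - 2*t)^(-ν/2)
M′(t) = -ν/(2*t*(1 - 2*t)^(ν/2) - (1 - 2*t)^(ν/2))
M′′(t) = (ν^2 + 2*ν)/(4*t^2*(1 - 2*t)^(ν/2) - 4*t*(1 - 2*t)^(ν/2) + (1 - 2*t)^(ν/2))
M′′′(t) = (-ν^3 - 6*ν^2 - 8*ν)/(8*t^3*(1 - 2*t)^(ν/2) - 12*t^2*(1 - 2*t)^(ν/2) + 6*t*(1 - 2*t)^(ν/2) - (1 - 2*t)^(ν/2))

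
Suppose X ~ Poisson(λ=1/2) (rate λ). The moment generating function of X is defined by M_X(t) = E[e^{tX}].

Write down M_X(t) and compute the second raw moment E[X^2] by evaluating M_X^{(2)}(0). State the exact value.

E[X^2] = M′′(0) = 3/4

M_X(t) = e^(e^(t)/2 - 1/2)
M′(t) = e^(-1/2)*e^(t)*e^(e^(t)/2)/2
M′′(t) = (e^(2*t)*e^(e^(t)/2) + 2*e^(t)*e^(e^(t)/2))*e^(-1/2)/4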